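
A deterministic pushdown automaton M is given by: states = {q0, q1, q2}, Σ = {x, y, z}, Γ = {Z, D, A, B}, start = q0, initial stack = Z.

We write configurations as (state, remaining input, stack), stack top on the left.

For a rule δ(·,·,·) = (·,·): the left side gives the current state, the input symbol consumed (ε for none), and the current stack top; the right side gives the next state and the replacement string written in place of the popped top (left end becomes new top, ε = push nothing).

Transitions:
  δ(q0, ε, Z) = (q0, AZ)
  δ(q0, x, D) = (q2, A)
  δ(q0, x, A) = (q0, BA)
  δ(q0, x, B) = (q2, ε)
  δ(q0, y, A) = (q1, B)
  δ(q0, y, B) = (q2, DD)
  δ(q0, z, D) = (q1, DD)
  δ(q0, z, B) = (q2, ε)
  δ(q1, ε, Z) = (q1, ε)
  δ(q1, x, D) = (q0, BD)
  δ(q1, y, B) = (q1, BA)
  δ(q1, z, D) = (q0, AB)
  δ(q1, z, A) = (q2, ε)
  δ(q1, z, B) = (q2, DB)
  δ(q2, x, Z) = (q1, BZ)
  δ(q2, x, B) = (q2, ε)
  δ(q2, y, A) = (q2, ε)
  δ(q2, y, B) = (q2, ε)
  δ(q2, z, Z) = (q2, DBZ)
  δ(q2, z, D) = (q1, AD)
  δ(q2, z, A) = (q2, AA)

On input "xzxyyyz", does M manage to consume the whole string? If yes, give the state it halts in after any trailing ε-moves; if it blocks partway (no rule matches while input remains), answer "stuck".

stuck

(q0, xzxyyyz, Z)
  ε-move, top Z: go to q0, push AZ → (q0, xzxyyyz, AZ)
  read x, top A: go to q0, push BA → (q0, zxyyyz, BAZ)
  read z, top B: go to q2, push ε → (q2, xyyyz, AZ)
No transition for (q2, x, top A); M blocks with input xyyyz remaining.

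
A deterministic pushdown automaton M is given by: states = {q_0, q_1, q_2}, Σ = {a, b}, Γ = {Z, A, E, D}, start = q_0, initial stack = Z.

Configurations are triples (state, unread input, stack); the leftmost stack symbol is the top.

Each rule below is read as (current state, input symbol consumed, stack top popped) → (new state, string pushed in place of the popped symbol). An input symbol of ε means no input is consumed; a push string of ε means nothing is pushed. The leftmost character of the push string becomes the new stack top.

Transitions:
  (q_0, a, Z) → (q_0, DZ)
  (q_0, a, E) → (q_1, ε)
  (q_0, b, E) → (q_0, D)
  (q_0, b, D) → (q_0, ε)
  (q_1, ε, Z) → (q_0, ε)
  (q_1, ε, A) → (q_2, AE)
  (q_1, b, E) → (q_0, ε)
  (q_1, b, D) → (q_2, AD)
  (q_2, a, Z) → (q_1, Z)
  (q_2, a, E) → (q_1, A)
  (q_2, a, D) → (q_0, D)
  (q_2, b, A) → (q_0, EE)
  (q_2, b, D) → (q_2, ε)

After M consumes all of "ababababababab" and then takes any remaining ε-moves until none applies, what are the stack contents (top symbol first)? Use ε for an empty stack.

Z

(q_0, ababababababab, Z) ⊢ (q_0, babababababab, DZ) ⊢ (q_0, abababababab, Z) ⊢ (q_0, bababababab, DZ) ⊢ (q_0, ababababab, Z) ⊢ (q_0, babababab, DZ) ⊢ (q_0, abababab, Z) ⊢ (q_0, bababab, DZ) ⊢ (q_0, ababab, Z) ⊢ (q_0, babab, DZ) ⊢ (q_0, abab, Z) ⊢ (q_0, bab, DZ) ⊢ (q_0, ab, Z) ⊢ (q_0, b, DZ) ⊢ (q_0, ε, Z)
All input consumed in state q_0 with stack Z.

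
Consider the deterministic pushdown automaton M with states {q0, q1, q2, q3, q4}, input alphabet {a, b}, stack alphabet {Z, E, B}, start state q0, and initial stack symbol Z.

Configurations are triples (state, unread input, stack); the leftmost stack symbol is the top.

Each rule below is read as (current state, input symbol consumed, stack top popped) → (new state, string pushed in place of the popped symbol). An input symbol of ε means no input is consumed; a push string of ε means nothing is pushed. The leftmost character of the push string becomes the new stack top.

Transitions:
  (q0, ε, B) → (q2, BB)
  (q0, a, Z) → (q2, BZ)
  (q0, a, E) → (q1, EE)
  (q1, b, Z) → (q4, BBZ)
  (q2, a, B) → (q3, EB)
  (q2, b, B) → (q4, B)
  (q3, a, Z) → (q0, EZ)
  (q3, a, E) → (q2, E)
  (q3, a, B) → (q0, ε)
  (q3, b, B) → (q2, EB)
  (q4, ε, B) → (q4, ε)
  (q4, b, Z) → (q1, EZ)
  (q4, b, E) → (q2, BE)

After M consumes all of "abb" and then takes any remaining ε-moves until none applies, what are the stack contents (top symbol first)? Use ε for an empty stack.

EZ

(q0, abb, Z)
  read a, top Z: go to q2, push BZ → (q2, bb, BZ)
  read b, top B: go to q4, push B → (q4, b, BZ)
  ε-move, top B: go to q4, push ε → (q4, b, Z)
  read b, top Z: go to q1, push EZ → (q1, ε, EZ)
All input consumed in state q1 with stack EZ.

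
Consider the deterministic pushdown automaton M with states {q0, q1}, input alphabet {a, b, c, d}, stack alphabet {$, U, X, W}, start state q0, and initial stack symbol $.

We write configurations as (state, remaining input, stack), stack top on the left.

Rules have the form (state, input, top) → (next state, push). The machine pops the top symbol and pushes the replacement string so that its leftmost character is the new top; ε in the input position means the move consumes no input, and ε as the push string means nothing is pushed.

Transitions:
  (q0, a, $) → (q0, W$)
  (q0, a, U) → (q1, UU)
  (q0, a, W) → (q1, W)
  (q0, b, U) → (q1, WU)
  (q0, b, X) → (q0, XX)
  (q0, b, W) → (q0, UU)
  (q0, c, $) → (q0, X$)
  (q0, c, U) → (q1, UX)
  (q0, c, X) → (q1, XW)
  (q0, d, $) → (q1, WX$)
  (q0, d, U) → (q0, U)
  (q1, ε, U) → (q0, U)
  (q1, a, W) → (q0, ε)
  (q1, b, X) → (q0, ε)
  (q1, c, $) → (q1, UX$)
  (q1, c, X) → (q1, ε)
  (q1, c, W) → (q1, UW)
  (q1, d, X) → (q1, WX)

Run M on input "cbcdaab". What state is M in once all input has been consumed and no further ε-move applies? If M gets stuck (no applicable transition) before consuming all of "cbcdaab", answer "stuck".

stuck

(q0, cbcdaab, $)
  read c, top $: go to q0, push X$ → (q0, bcdaab, X$)
  read b, top X: go to q0, push XX → (q0, cdaab, XX$)
  read c, top X: go to q1, push XW → (q1, daab, XWX$)
  read d, top X: go to q1, push WX → (q1, aab, WXWX$)
  read a, top W: go to q0, push ε → (q0, ab, XWX$)
No transition for (q0, a, top X); M blocks with input ab remaining.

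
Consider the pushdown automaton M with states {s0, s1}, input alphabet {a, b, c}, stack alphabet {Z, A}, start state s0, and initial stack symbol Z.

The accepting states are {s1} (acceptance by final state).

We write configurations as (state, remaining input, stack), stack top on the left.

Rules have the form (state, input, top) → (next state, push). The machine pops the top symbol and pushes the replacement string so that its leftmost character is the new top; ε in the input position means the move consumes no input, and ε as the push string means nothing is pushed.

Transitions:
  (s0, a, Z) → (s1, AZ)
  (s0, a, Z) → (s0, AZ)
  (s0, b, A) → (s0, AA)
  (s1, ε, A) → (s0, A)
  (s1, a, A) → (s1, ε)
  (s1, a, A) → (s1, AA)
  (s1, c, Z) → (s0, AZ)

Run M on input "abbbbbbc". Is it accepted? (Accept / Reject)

No computation consumes all input and reaches a final state.

Reject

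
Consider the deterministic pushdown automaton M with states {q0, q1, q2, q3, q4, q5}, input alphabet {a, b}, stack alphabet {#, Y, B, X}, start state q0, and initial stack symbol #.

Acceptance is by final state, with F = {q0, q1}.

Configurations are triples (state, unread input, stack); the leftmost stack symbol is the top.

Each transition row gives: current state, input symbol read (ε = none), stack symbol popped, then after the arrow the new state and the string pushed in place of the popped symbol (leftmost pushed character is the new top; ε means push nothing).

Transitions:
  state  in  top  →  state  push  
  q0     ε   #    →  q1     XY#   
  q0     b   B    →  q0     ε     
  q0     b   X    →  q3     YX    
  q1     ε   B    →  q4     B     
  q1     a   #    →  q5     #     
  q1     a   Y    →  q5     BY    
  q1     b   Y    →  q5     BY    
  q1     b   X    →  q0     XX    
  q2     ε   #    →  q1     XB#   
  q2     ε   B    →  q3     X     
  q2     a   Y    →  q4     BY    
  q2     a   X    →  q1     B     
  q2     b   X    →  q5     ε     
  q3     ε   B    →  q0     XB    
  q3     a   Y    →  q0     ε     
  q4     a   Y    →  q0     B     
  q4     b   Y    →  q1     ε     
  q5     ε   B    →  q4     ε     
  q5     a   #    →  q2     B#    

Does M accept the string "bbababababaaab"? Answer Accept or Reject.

(q0, bbababababaaab, #)
  ε-move, top #: go to q1, push XY# → (q1, bbababababaaab, XY#)
  read b, top X: go to q0, push XX → (q0, bababababaaab, XXY#)
  read b, top X: go to q3, push YX → (q3, ababababaaab, YXXY#)
  read a, top Y: go to q0, push ε → (q0, babababaaab, XXY#)
  read b, top X: go to q3, push YX → (q3, abababaaab, YXXY#)
  read a, top Y: go to q0, push ε → (q0, bababaaab, XXY#)
  read b, top X: go to q3, push YX → (q3, ababaaab, YXXY#)
  read a, top Y: go to q0, push ε → (q0, babaaab, XXY#)
  read b, top X: go to q3, push YX → (q3, abaaab, YXXY#)
  read a, top Y: go to q0, push ε → (q0, baaab, XXY#)
  read b, top X: go to q3, push YX → (q3, aaab, YXXY#)
  read a, top Y: go to q0, push ε → (q0, aab, XXY#)
No transition applies at (q0, aab, XXY#); input not fully consumed.

Reject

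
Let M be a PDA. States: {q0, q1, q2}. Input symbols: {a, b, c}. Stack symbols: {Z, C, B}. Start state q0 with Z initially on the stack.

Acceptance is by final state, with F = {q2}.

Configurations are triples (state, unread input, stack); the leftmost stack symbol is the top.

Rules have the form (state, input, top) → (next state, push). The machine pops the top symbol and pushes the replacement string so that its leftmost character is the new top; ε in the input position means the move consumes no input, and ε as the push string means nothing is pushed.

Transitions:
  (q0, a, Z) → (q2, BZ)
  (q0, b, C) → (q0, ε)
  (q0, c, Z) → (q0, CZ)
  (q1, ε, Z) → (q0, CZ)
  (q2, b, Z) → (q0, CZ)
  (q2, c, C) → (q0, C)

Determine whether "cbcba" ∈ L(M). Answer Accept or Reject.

Accept

One accepting computation: (q0, cbcba, Z) ⊢ (q0, bcba, CZ) ⊢ (q0, cba, Z) ⊢ (q0, ba, CZ) ⊢ (q0, a, Z) ⊢ (q2, ε, BZ)
All input consumed and state q2 ∈ F.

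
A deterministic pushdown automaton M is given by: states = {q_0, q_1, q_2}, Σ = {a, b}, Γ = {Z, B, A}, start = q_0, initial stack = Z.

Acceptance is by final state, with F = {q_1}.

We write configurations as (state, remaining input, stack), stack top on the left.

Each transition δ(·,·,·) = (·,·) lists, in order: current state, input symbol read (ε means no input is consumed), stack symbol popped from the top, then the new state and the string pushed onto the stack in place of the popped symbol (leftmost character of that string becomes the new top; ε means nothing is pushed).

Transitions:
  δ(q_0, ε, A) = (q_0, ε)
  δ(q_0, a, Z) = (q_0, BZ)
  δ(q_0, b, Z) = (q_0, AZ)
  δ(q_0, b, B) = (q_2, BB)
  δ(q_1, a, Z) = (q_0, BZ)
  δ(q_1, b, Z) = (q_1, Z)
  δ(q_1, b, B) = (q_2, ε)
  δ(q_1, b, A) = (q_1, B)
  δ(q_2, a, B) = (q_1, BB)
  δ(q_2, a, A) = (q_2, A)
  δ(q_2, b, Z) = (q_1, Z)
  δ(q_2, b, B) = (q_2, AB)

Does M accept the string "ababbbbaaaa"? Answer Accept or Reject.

Reject

(q_0, ababbbbaaaa, Z)
  read a, top Z: go to q_0, push BZ → (q_0, babbbbaaaa, BZ)
  read b, top B: go to q_2, push BB → (q_2, abbbbaaaa, BBZ)
  read a, top B: go to q_1, push BB → (q_1, bbbbaaaa, BBBZ)
  read b, top B: go to q_2, push ε → (q_2, bbbaaaa, BBZ)
  read b, top B: go to q_2, push AB → (q_2, bbaaaa, ABBZ)
No transition applies at (q_2, bbaaaa, ABBZ); input not fully consumed.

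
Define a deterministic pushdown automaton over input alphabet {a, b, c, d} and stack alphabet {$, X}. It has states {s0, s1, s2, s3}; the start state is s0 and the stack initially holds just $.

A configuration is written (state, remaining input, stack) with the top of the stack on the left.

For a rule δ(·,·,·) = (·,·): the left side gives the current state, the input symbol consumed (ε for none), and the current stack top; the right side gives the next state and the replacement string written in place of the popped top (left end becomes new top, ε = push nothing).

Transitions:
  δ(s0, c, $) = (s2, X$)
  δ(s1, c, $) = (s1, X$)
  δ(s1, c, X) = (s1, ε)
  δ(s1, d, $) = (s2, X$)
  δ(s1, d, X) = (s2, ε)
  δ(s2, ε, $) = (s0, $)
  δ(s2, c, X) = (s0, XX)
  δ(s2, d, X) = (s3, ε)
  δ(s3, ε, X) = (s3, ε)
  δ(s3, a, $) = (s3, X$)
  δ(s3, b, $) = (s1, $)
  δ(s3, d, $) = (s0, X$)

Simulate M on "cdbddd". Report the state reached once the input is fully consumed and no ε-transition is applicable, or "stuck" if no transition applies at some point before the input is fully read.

(s0, cdbddd, $) ⊢ (s2, dbddd, X$) ⊢ (s3, bddd, $) ⊢ (s1, ddd, $) ⊢ (s2, dd, X$) ⊢ (s3, d, $) ⊢ (s0, ε, X$)
All input consumed; M is in state s0.

s0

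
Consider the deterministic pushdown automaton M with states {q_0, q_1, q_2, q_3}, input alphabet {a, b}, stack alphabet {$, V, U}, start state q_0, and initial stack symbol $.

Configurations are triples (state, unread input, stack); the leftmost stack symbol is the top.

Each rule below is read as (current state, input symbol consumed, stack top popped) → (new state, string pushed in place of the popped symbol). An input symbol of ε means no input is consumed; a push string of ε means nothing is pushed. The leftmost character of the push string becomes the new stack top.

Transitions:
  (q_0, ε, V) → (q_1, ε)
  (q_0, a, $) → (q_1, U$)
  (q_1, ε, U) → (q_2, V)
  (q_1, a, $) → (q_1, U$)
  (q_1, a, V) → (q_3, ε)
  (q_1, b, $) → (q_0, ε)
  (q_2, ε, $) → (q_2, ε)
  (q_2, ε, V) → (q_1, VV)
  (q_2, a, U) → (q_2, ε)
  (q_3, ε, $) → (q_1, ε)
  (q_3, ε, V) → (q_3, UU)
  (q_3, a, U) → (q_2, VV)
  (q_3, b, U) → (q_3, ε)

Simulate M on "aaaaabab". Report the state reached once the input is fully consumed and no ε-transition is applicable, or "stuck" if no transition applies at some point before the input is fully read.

stuck

(q_0, aaaaabab, $) ⊢ (q_1, aaaabab, U$) ⊢ (q_2, aaaabab, V$) ⊢ (q_1, aaaabab, VV$) ⊢ (q_3, aaabab, V$) ⊢ (q_3, aaabab, UU$) ⊢ (q_2, aabab, VVU$) ⊢ (q_1, aabab, VVVU$) ⊢ (q_3, abab, VVU$) ⊢ (q_3, abab, UUVU$) ⊢ (q_2, bab, VVUVU$) ⊢ (q_1, bab, VVVUVU$)
No transition for (q_1, b, top V); M blocks with input bab remaining.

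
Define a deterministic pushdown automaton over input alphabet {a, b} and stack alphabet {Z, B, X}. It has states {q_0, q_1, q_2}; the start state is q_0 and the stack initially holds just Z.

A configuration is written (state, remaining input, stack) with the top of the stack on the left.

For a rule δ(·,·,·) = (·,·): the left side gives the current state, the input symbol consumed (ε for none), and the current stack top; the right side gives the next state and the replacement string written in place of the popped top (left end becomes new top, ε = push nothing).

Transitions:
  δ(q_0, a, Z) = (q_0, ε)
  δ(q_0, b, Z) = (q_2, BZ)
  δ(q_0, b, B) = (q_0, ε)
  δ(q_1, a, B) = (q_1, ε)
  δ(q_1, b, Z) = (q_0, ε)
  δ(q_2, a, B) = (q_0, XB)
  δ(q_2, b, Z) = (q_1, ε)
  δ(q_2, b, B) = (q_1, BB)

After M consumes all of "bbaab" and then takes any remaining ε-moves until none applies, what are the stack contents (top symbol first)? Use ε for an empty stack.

ε

(q_0, bbaab, Z)
  read b, top Z: go to q_2, push BZ → (q_2, baab, BZ)
  read b, top B: go to q_1, push BB → (q_1, aab, BBZ)
  read a, top B: go to q_1, push ε → (q_1, ab, BZ)
  read a, top B: go to q_1, push ε → (q_1, b, Z)
  read b, top Z: go to q_0, push ε → (q_0, ε, ε)
All input consumed in state q_0 with stack ε.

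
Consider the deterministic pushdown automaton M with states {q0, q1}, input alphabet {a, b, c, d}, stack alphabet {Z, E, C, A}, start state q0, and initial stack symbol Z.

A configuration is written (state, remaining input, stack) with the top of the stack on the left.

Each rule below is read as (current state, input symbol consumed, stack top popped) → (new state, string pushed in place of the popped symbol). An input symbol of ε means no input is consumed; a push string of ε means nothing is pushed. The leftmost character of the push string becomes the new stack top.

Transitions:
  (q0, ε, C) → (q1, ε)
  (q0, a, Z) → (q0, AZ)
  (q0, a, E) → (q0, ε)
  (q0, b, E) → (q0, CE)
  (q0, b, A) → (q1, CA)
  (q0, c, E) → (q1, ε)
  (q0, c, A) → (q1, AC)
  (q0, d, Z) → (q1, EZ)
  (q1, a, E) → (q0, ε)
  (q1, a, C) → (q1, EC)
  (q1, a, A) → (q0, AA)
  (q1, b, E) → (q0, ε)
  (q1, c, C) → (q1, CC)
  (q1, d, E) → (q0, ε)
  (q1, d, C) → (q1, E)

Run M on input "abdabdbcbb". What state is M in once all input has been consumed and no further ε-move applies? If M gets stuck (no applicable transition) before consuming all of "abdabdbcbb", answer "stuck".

stuck

(q0, abdabdbcbb, Z)
  read a, top Z: go to q0, push AZ → (q0, bdabdbcbb, AZ)
  read b, top A: go to q1, push CA → (q1, dabdbcbb, CAZ)
  read d, top C: go to q1, push E → (q1, abdbcbb, EAZ)
  read a, top E: go to q0, push ε → (q0, bdbcbb, AZ)
  read b, top A: go to q1, push CA → (q1, dbcbb, CAZ)
  read d, top C: go to q1, push E → (q1, bcbb, EAZ)
  read b, top E: go to q0, push ε → (q0, cbb, AZ)
  read c, top A: go to q1, push AC → (q1, bb, ACZ)
No transition for (q1, b, top A); M blocks with input bb remaining.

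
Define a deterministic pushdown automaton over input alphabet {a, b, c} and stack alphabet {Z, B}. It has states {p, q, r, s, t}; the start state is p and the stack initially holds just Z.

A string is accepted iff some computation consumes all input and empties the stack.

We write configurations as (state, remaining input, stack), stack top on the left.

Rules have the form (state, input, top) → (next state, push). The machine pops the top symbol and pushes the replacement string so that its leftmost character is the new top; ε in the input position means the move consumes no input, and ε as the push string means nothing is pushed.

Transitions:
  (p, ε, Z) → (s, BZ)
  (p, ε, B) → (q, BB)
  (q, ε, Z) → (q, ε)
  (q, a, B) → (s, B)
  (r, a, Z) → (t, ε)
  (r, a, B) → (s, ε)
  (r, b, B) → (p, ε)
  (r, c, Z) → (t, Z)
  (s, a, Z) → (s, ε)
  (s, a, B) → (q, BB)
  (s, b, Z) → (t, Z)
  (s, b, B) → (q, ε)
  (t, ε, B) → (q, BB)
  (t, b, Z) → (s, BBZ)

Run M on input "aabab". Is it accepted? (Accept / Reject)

Accept

(p, aabab, Z)
  ε-move, top Z: go to s, push BZ → (s, aabab, BZ)
  read a, top B: go to q, push BB → (q, abab, BBZ)
  read a, top B: go to s, push B → (s, bab, BBZ)
  read b, top B: go to q, push ε → (q, ab, BZ)
  read a, top B: go to s, push B → (s, b, BZ)
  read b, top B: go to q, push ε → (q, ε, Z)
  ε-move, top Z: go to q, push ε → (q, ε, ε)
All input consumed and the stack is empty.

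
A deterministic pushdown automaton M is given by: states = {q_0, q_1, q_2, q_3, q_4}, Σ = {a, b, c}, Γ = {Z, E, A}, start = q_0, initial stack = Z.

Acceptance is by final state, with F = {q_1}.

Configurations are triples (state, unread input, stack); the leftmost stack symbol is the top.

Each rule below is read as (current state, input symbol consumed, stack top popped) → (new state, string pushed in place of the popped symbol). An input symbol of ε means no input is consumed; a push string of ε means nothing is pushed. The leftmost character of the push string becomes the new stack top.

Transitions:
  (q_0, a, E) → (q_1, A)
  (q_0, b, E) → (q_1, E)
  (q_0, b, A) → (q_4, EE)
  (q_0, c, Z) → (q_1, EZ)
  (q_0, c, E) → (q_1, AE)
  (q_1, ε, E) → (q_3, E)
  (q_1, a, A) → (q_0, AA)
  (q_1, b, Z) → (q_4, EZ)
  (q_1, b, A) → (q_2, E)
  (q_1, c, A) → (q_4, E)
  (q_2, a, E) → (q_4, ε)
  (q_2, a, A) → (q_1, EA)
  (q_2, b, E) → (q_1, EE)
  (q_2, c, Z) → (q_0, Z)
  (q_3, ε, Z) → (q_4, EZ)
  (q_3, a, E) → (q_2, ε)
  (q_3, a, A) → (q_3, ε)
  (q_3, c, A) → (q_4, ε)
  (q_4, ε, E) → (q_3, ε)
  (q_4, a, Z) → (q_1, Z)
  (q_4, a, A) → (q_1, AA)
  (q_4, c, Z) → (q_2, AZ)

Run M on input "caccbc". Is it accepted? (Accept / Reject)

(q_0, caccbc, Z)
  read c, top Z: go to q_1, push EZ → (q_1, accbc, EZ)
  ε-move, top E: go to q_3, push E → (q_3, accbc, EZ)
  read a, top E: go to q_2, push ε → (q_2, ccbc, Z)
  read c, top Z: go to q_0, push Z → (q_0, cbc, Z)
  read c, top Z: go to q_1, push EZ → (q_1, bc, EZ)
  ε-move, top E: go to q_3, push E → (q_3, bc, EZ)
No transition applies at (q_3, bc, EZ); input not fully consumed.

Reject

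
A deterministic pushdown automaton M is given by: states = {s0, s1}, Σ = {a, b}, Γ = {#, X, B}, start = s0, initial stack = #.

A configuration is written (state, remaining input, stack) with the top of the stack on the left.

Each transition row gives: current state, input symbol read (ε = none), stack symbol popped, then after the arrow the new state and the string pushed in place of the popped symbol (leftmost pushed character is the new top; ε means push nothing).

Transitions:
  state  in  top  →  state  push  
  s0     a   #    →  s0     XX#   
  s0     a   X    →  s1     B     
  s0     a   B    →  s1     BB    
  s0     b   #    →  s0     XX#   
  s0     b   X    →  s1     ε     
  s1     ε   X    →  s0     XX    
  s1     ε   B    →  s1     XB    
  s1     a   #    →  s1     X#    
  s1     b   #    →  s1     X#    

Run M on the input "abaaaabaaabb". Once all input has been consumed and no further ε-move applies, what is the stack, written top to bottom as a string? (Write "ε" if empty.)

XXBXBXBXBXBXBXBX#

(s0, abaaaabaaabb, #)
  read a, top #: go to s0, push XX# → (s0, baaaabaaabb, XX#)
  read b, top X: go to s1, push ε → (s1, aaaabaaabb, X#)
  ε-move, top X: go to s0, push XX → (s0, aaaabaaabb, XX#)
  read a, top X: go to s1, push B → (s1, aaabaaabb, BX#)
  ε-move, top B: go to s1, push XB → (s1, aaabaaabb, XBX#)
  ε-move, top X: go to s0, push XX → (s0, aaabaaabb, XXBX#)
  read a, top X: go to s1, push B → (s1, aabaaabb, BXBX#)
  ε-move, top B: go to s1, push XB → (s1, aabaaabb, XBXBX#)
  ε-move, top X: go to s0, push XX → (s0, aabaaabb, XXBXBX#)
  read a, top X: go to s1, push B → (s1, abaaabb, BXBXBX#)
  ε-move, top B: go to s1, push XB → (s1, abaaabb, XBXBXBX#)
  ε-move, top X: go to s0, push XX → (s0, abaaabb, XXBXBXBX#)
  read a, top X: go to s1, push B → (s1, baaabb, BXBXBXBX#)
  ε-move, top B: go to s1, push XB → (s1, baaabb, XBXBXBXBX#)
  ε-move, top X: go to s0, push XX → (s0, baaabb, XXBXBXBXBX#)
  read b, top X: go to s1, push ε → (s1, aaabb, XBXBXBXBX#)
  ε-move, top X: go to s0, push XX → (s0, aaabb, XXBXBXBXBX#)
  read a, top X: go to s1, push B → (s1, aabb, BXBXBXBXBX#)
  ε-move, top B: go to s1, push XB → (s1, aabb, XBXBXBXBXBX#)
  ε-move, top X: go to s0, push XX → (s0, aabb, XXBXBXBXBXBX#)
  read a, top X: go to s1, push B → (s1, abb, BXBXBXBXBXBX#)
  ε-move, top B: go to s1, push XB → (s1, abb, XBXBXBXBXBXBX#)
  ε-move, top X: go to s0, push XX → (s0, abb, XXBXBXBXBXBXBX#)
  read a, top X: go to s1, push B → (s1, bb, BXBXBXBXBXBXBX#)
  ε-move, top B: go to s1, push XB → (s1, bb, XBXBXBXBXBXBXBX#)
  ε-move, top X: go to s0, push XX → (s0, bb, XXBXBXBXBXBXBXBX#)
  read b, top X: go to s1, push ε → (s1, b, XBXBXBXBXBXBXBX#)
  ε-move, top X: go to s0, push XX → (s0, b, XXBXBXBXBXBXBXBX#)
  read b, top X: go to s1, push ε → (s1, ε, XBXBXBXBXBXBXBX#)
  ε-move, top X: go to s0, push XX → (s0, ε, XXBXBXBXBXBXBXBX#)
All input consumed in state s0 with stack XXBXBXBXBXBXBXBX#.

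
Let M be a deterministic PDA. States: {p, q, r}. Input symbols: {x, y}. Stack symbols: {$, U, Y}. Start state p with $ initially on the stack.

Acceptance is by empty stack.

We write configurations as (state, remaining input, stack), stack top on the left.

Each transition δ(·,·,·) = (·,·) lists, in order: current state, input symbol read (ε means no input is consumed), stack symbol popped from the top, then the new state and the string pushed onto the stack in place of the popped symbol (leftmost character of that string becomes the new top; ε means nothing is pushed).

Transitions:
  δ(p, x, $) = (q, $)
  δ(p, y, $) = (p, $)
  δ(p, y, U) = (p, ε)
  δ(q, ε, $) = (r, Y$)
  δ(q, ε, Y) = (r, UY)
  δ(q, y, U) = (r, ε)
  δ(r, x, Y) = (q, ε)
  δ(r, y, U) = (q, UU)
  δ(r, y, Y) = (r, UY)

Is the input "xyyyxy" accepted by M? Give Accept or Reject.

Reject

(p, xyyyxy, $) ⊢ (q, yyyxy, $) ⊢ (r, yyyxy, Y$) ⊢ (r, yyxy, UY$) ⊢ (q, yxy, UUY$) ⊢ (r, xy, UY$)
No transition applies at (r, xy, UY$); input not fully consumed.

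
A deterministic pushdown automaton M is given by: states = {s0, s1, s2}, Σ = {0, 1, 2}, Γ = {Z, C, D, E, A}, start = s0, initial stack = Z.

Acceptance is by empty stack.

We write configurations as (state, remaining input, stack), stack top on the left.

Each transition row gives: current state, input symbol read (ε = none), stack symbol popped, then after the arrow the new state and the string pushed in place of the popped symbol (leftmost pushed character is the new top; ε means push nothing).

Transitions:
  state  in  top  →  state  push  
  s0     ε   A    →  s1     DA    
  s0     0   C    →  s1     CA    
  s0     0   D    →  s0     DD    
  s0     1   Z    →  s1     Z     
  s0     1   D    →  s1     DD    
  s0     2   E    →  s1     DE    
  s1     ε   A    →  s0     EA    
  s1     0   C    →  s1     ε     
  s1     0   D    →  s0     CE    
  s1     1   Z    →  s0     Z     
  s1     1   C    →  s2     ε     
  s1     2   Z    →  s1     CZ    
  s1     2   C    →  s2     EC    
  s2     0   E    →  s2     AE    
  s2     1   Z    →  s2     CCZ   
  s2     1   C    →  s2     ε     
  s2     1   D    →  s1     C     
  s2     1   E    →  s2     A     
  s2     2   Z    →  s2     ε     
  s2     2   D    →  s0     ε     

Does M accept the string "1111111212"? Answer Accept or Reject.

(s0, 1111111212, Z)
  read 1, top Z: go to s1, push Z → (s1, 111111212, Z)
  read 1, top Z: go to s0, push Z → (s0, 11111212, Z)
  read 1, top Z: go to s1, push Z → (s1, 1111212, Z)
  read 1, top Z: go to s0, push Z → (s0, 111212, Z)
  read 1, top Z: go to s1, push Z → (s1, 11212, Z)
  read 1, top Z: go to s0, push Z → (s0, 1212, Z)
  read 1, top Z: go to s1, push Z → (s1, 212, Z)
  read 2, top Z: go to s1, push CZ → (s1, 12, CZ)
  read 1, top C: go to s2, push ε → (s2, 2, Z)
  read 2, top Z: go to s2, push ε → (s2, ε, ε)
All input consumed and the stack is empty.

Accept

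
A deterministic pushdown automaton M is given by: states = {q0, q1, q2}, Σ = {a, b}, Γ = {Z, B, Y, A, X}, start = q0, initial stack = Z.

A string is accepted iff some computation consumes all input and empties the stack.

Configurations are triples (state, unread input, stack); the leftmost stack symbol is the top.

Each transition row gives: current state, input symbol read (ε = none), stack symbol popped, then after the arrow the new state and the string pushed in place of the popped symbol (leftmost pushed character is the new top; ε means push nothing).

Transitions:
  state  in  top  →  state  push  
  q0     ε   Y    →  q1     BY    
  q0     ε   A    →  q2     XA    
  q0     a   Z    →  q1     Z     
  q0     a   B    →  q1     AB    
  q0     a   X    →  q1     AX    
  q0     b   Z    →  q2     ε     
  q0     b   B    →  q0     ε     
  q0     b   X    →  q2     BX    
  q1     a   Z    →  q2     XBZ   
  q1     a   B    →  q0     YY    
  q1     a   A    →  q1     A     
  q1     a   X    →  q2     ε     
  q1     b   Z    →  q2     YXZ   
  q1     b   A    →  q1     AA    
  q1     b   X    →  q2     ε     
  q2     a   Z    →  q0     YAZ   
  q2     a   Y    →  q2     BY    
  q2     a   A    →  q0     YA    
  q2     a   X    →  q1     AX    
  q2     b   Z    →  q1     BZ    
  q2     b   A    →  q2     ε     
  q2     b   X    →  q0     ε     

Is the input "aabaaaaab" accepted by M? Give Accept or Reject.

Reject

(q0, aabaaaaab, Z) ⊢ (q1, abaaaaab, Z) ⊢ (q2, baaaaab, XBZ) ⊢ (q0, aaaaab, BZ) ⊢ (q1, aaaab, ABZ) ⊢ (q1, aaab, ABZ) ⊢ (q1, aab, ABZ) ⊢ (q1, ab, ABZ) ⊢ (q1, b, ABZ) ⊢ (q1, ε, AABZ)
All input consumed; stack is AABZ, not empty, and no further ε-move applies.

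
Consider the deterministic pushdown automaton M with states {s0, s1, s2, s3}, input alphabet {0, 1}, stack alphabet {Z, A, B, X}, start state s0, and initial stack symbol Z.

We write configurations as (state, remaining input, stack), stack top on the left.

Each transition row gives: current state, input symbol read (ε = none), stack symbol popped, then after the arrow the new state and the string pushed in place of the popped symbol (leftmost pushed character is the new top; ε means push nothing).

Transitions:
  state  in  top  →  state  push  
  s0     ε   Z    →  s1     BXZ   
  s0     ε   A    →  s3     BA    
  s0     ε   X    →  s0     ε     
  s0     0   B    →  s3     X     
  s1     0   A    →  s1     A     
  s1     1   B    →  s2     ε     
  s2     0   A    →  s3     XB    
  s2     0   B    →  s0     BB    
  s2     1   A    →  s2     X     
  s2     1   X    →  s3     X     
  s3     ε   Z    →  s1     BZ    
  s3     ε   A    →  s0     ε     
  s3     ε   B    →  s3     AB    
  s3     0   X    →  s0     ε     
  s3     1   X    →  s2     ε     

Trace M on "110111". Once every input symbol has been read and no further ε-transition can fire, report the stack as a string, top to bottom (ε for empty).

(s0, 110111, Z)
  ε-move, top Z: go to s1, push BXZ → (s1, 110111, BXZ)
  read 1, top B: go to s2, push ε → (s2, 10111, XZ)
  read 1, top X: go to s3, push X → (s3, 0111, XZ)
  read 0, top X: go to s0, push ε → (s0, 111, Z)
  ε-move, top Z: go to s1, push BXZ → (s1, 111, BXZ)
  read 1, top B: go to s2, push ε → (s2, 11, XZ)
  read 1, top X: go to s3, push X → (s3, 1, XZ)
  read 1, top X: go to s2, push ε → (s2, ε, Z)
All input consumed in state s2 with stack Z.

Z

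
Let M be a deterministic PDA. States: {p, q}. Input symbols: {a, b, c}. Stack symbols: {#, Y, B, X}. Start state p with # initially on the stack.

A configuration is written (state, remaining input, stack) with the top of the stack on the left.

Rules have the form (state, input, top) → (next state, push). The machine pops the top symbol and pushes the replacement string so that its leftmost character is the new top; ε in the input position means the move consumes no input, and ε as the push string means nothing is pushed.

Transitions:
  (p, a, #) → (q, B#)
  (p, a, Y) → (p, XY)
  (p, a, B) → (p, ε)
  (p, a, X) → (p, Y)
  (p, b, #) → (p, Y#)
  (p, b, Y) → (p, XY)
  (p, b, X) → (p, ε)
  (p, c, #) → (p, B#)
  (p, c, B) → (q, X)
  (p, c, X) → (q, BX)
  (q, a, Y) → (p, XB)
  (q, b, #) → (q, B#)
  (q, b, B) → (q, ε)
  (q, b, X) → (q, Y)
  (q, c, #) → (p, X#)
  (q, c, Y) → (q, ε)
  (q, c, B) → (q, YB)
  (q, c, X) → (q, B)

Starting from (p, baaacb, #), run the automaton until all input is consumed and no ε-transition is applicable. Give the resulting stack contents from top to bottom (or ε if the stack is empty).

(p, baaacb, #) ⊢ (p, aaacb, Y#) ⊢ (p, aacb, XY#) ⊢ (p, acb, YY#) ⊢ (p, cb, XYY#) ⊢ (q, b, BXYY#) ⊢ (q, ε, XYY#)
All input consumed in state q with stack XYY#.

XYY#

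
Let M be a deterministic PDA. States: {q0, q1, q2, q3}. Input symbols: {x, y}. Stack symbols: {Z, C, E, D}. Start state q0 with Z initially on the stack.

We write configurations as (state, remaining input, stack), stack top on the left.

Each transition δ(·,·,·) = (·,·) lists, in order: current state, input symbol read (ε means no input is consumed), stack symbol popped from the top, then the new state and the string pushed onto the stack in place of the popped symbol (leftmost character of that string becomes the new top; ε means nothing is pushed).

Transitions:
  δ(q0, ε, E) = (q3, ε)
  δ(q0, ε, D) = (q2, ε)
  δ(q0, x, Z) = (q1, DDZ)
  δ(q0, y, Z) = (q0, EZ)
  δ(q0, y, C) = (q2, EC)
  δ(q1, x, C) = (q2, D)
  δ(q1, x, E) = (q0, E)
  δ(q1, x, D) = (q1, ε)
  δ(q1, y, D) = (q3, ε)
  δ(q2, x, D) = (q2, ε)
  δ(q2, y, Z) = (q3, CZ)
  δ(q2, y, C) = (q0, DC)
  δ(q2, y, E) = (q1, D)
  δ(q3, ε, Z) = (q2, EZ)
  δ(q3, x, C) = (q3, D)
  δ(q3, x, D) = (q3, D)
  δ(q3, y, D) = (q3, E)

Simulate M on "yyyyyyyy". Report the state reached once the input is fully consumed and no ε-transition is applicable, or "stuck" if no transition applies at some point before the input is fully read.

(q0, yyyyyyyy, Z) ⊢ (q0, yyyyyyy, EZ) ⊢ (q3, yyyyyyy, Z) ⊢ (q2, yyyyyyy, EZ) ⊢ (q1, yyyyyy, DZ) ⊢ (q3, yyyyy, Z) ⊢ (q2, yyyyy, EZ) ⊢ (q1, yyyy, DZ) ⊢ (q3, yyy, Z) ⊢ (q2, yyy, EZ) ⊢ (q1, yy, DZ) ⊢ (q3, y, Z) ⊢ (q2, y, EZ) ⊢ (q1, ε, DZ)
All input consumed; M is in state q1.

q1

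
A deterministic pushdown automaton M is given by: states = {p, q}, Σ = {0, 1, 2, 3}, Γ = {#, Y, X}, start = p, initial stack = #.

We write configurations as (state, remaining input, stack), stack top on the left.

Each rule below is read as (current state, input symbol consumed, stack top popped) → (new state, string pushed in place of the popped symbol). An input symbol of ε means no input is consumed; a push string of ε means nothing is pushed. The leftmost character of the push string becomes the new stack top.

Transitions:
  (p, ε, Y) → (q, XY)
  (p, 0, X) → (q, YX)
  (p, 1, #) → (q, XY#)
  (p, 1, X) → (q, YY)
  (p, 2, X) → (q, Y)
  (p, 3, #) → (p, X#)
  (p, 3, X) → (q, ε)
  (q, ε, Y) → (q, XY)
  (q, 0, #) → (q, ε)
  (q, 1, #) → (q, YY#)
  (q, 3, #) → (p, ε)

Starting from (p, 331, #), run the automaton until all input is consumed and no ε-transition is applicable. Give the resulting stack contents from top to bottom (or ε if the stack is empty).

(p, 331, #)
  read 3, top #: go to p, push X# → (p, 31, X#)
  read 3, top X: go to q, push ε → (q, 1, #)
  read 1, top #: go to q, push YY# → (q, ε, YY#)
  ε-move, top Y: go to q, push XY → (q, ε, XYY#)
All input consumed in state q with stack XYY#.

XYY#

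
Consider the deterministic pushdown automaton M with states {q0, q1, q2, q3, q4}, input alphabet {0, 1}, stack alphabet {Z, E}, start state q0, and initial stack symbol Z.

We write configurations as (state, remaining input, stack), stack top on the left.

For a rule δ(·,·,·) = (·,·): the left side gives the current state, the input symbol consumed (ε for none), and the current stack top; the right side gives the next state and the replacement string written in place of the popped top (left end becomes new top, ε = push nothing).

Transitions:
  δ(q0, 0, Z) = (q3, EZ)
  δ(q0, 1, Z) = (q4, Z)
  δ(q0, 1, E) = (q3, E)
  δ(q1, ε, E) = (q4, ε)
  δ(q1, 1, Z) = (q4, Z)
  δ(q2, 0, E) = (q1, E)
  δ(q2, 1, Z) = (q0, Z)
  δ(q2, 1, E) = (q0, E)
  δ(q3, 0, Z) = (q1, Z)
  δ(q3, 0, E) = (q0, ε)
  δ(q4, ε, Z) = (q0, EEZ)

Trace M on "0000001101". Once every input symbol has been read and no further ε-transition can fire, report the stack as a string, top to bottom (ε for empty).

EZ

(q0, 0000001101, Z)
  read 0, top Z: go to q3, push EZ → (q3, 000001101, EZ)
  read 0, top E: go to q0, push ε → (q0, 00001101, Z)
  read 0, top Z: go to q3, push EZ → (q3, 0001101, EZ)
  read 0, top E: go to q0, push ε → (q0, 001101, Z)
  read 0, top Z: go to q3, push EZ → (q3, 01101, EZ)
  read 0, top E: go to q0, push ε → (q0, 1101, Z)
  read 1, top Z: go to q4, push Z → (q4, 101, Z)
  ε-move, top Z: go to q0, push EEZ → (q0, 101, EEZ)
  read 1, top E: go to q3, push E → (q3, 01, EEZ)
  read 0, top E: go to q0, push ε → (q0, 1, EZ)
  read 1, top E: go to q3, push E → (q3, ε, EZ)
All input consumed in state q3 with stack EZ.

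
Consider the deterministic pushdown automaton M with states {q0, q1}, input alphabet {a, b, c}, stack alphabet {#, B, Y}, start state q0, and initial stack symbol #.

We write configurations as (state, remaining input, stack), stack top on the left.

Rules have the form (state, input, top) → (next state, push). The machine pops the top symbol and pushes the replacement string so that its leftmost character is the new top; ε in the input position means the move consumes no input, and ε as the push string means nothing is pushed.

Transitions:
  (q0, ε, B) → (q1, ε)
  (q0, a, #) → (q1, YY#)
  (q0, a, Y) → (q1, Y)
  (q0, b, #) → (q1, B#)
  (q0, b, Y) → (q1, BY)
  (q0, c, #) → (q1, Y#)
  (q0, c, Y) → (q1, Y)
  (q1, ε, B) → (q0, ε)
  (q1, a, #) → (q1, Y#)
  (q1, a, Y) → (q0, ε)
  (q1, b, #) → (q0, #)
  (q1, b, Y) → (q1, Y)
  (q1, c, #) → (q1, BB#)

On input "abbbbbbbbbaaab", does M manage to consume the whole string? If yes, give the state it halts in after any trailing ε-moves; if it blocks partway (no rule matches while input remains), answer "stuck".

q0

(q0, abbbbbbbbbaaab, #)
  read a, top #: go to q1, push YY# → (q1, bbbbbbbbbaaab, YY#)
  read b, top Y: go to q1, push Y → (q1, bbbbbbbbaaab, YY#)
  read b, top Y: go to q1, push Y → (q1, bbbbbbbaaab, YY#)
  read b, top Y: go to q1, push Y → (q1, bbbbbbaaab, YY#)
  read b, top Y: go to q1, push Y → (q1, bbbbbaaab, YY#)
  read b, top Y: go to q1, push Y → (q1, bbbbaaab, YY#)
  read b, top Y: go to q1, push Y → (q1, bbbaaab, YY#)
  read b, top Y: go to q1, push Y → (q1, bbaaab, YY#)
  read b, top Y: go to q1, push Y → (q1, baaab, YY#)
  read b, top Y: go to q1, push Y → (q1, aaab, YY#)
  read a, top Y: go to q0, push ε → (q0, aab, Y#)
  read a, top Y: go to q1, push Y → (q1, ab, Y#)
  read a, top Y: go to q0, push ε → (q0, b, #)
  read b, top #: go to q1, push B# → (q1, ε, B#)
  ε-move, top B: go to q0, push ε → (q0, ε, #)
All input consumed; M is in state q0.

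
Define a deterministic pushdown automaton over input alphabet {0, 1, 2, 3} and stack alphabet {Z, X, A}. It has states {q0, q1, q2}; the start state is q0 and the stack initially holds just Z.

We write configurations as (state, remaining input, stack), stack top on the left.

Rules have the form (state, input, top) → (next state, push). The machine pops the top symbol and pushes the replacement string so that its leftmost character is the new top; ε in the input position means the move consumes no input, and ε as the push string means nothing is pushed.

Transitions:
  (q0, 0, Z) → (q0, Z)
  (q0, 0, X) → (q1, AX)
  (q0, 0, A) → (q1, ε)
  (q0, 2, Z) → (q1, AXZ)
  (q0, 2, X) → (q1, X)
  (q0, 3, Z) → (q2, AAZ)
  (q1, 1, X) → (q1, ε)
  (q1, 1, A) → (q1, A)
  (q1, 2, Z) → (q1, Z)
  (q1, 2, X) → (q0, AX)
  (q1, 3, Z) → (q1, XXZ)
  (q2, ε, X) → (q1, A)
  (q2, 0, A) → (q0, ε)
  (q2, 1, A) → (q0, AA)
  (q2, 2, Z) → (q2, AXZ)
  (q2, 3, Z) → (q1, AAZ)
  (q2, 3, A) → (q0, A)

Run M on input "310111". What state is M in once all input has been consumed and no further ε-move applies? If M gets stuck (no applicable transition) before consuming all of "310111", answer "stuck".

(q0, 310111, Z) ⊢ (q2, 10111, AAZ) ⊢ (q0, 0111, AAAZ) ⊢ (q1, 111, AAZ) ⊢ (q1, 11, AAZ) ⊢ (q1, 1, AAZ) ⊢ (q1, ε, AAZ)
All input consumed; M is in state q1.

q1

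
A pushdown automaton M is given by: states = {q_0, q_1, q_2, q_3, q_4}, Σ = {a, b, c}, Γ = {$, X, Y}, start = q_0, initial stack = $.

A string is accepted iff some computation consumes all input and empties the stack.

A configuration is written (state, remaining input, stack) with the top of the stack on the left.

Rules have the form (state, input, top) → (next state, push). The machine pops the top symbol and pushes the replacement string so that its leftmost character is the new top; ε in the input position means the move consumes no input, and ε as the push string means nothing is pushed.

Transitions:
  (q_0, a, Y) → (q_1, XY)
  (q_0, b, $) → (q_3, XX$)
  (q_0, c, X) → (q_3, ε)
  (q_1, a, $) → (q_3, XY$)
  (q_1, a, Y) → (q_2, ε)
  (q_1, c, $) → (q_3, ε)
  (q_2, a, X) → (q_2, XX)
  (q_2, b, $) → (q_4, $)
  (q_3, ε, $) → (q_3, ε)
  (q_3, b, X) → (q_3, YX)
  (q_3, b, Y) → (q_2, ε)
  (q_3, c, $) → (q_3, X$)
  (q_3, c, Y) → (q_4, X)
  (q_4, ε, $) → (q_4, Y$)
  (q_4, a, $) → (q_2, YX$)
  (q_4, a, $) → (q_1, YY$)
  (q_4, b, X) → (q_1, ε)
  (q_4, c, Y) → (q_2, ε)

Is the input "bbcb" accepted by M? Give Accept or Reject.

Reject

No computation consumes all input and empties the stack.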